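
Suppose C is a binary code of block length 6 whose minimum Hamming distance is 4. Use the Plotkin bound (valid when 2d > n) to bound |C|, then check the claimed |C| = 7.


Plotkin bound M ≤ 4; given |C| = 7 > bound (violated).

Check applicability: 2d = 8, n = 6.
2d − n = 2 > 0, so Plotkin applies.
Compute d/(2d−n) = 4/2 ≈ 2.0000.
⌊d/(2d−n)⌋ = 2.
Plotkin bound: M ≤ 2·2 = 4.
Given |C| = 7, check: VIOLATED.
This |C| is above the Plotkin bound, so no binary code with n = 6, d = 4 and 7 codewords exists.


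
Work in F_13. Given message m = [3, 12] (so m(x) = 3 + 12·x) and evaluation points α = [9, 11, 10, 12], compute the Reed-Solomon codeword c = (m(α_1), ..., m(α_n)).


c = [7, 5, 6, 4]

Message polynomial: m(x) = 3 + 12·x (mod 13).
For each evaluation point α_i, compute m(α_i) mod 13:
  α_1 = 9: Horner steps 12 → 7, so m(9) = 7.
  α_2 = 11: Horner steps 12 → 5, so m(11) = 5.
  α_3 = 10: Horner steps 12 → 6, so m(10) = 6.
  α_4 = 12: Horner steps 12 → 4, so m(12) = 4.
Codeword c = [7, 5, 6, 4] ∈ F_13^4.


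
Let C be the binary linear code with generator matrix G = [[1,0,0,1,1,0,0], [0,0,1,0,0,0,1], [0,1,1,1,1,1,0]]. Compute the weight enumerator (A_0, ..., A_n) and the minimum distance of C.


Weight distribution: A_0 = 1, A_2 = 1, A_3 = 1, A_4 = 2, A_5 = 3. Minimum distance d = 2.

Enumerate all 2^3 = 8 messages m ∈ F_2^3.
For each, compute codeword c = mG in F_2^7, then tally its weight.
  m = 000 → c = 0000000, weight = 0.
  m = 100 → c = 1001100, weight = 3.
  m = 010 → c = 0010001, weight = 2.
  m = 110 → c = 1011101, weight = 5.
  m = 001 → c = 0111110, weight = 5.
  m = 101 → c = 1110010, weight = 4.
  m = 011 → c = 0101111, weight = 5.
  m = 111 → c = 1100011, weight = 4.
Tally weights:
  weight 0: 1 codewords.
  weight 2: 1 codewords.
  weight 3: 1 codewords.
  weight 4: 2 codewords.
  weight 5: 3 codewords.
Minimum distance d = smallest w > 0 with A_w > 0 = 2.
Sanity: Σ A_w = 8 = 2^3 = 8 ✓.


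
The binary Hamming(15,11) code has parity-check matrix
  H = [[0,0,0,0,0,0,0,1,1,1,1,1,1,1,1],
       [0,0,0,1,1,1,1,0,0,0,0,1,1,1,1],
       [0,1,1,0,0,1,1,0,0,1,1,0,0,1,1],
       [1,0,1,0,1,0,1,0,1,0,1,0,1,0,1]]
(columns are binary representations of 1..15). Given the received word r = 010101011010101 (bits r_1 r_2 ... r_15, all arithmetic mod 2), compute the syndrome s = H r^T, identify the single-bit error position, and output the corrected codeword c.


s = (1, 0, 0, 0)^T, error position = 8, corrected codeword c = 010101001010101

Compute s = H r^T mod 2 one row at a time:
  s_1 = 1 + 1 + 0 + 1 + 0 + 1 + 0 + 1 = 5 ≡ 1 (mod 2).
  s_2 = 1 + 0 + 1 + 0 + 0 + 1 + 0 + 1 = 4 ≡ 0 (mod 2).
  s_3 = 1 + 0 + 1 + 0 + 0 + 1 + 0 + 1 = 4 ≡ 0 (mod 2).
  s_4 = 0 + 0 + 0 + 0 + 1 + 1 + 1 + 1 = 4 ≡ 0 (mod 2).
s = (1, 0, 0, 0)^T — this equals column 8 of H (binary 1000), so error is at position 8.
Correct: flip bit 8 of r = 010101011010101 to get c = 010101001010101.


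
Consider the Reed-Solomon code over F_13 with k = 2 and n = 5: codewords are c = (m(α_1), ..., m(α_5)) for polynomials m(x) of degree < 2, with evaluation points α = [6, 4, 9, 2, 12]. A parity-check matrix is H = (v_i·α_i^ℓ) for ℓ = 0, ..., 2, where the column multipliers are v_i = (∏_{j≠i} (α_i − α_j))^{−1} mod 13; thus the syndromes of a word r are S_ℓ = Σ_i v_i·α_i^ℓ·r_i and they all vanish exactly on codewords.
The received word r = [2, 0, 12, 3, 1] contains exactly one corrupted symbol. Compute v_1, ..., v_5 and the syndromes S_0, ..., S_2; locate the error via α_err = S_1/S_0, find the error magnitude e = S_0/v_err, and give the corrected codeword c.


S = (5, 4, 11), error at position 1, error magnitude e = 5, c = [10, 0, 12, 3, 1].

Step 1: column multipliers v_i = (∏_{j≠i}(α_i − α_j))^{−1} mod 13.
  i = 1 (α = 6): (6−4)(6−9)(6−2)(6−12) = 2·(−3)·4·(−6) = 144 ≡ 1, so v_1 = 1^{−1} = 1 (mod 13).
  i = 2 (α = 4): (4−6)(4−9)(4−2)(4−12) = (−2)·(−5)·2·(−8) = −160 ≡ 9, so v_2 = 9^{−1} = 3 (mod 13).
  i = 3 (α = 9): (9−6)(9−4)(9−2)(9−12) = 3·5·7·(−3) = −315 ≡ 10, so v_3 = 10^{−1} = 4 (mod 13).
  i = 4 (α = 2): (2−6)(2−4)(2−9)(2−12) = (−4)·(−2)·(−7)·(−10) = 560 ≡ 1, so v_4 = 1^{−1} = 1 (mod 13).
  i = 5 (α = 12): (12−6)(12−4)(12−9)(12−2) = 6·8·3·10 = 1440 ≡ 10, so v_5 = 10^{−1} = 4 (mod 13).
  v = [1, 3, 4, 1, 4].
Step 2: syndromes of r = [2, 0, 12, 3, 1] (all sums mod 13).
  S_0 = Σ v_i r_i = 1·2 + 3·0 + 4·12 + 1·3 + 4·1 = 57 ≡ 5.
  S_1 = Σ v_i α_i r_i = 1·6·2 + 3·4·0 + 4·9·12 + 1·2·3 + 4·12·1 = 498 ≡ 4.
  α_i^2 mod 13 = [10, 3, 3, 4, 1].
  S_2 = Σ v_i α_i^2 r_i = 1·10·2 + 3·3·0 + 4·3·12 + 1·4·3 + 4·1·1 = 180 ≡ 11.
  S = (5, 4, 11) ≠ 0, so r is not a codeword (an error is present).
Step 3: locate the error. For a single error e at position i, S_ℓ = v_i·e·α_i^ℓ, so α_err = S_1/S_0.
  S_0^{−1} = 5^{−1} = 8 (mod 13), so α_err = 4·8 = 32 ≡ 6 = α_1. Error position i = 1.
  Consistency check: S_2/S_1 = 11·10 = 110 ≡ 6 = α_err ✓ (single-error assumption holds).
Step 4: error magnitude e = S_0/v_1 = S_0·∏_{j≠1}(α_1 − α_j) = 5·1 = 5 ≡ 5 (mod 13).
Step 5: correct position 1: c_1 = r_1 − e = 2 − 5 ≡ 10 (mod 13). Hence c = [10, 0, 12, 3, 1].
  Check: interpolating c through the α_i gives m(x) = 6 + 5·x (degree < 2) with m(α_i) = c_i for every i, so c is indeed a codeword.


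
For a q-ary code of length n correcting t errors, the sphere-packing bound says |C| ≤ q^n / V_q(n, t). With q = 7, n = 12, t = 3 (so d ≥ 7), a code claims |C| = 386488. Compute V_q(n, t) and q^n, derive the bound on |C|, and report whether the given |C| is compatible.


V_q(n, t) = 49969, q^n = 13841287201, Hamming bound = 276997, |C| = 386488 > bound (violated).

Step 1: Compute V_q(n, t) = Σ_{j=0}^3 C(n, j) (q−1)^j.
  j = 0: C(12,0)·(6)^0 = 1·1 = 1.
  j = 1: C(12,1)·(6)^1 = 12·6 = 72.
  j = 2: C(12,2)·(6)^2 = 66·36 = 2376.
  j = 3: C(12,3)·(6)^3 = 220·216 = 47520.
  V_q(n, t) = 1 + 72 + 2376 + 47520 = 49969.
Step 2: q^n = 7^12 = 13841287201.
Step 3: Hamming bound ⌊q^n / V_q(n,t)⌋ = ⌊13841287201/49969⌋ = 276997.
Step 4: Compare |C| = 386488 to 276997: violated.
The claimed |C| lies above the Hamming bound, so no 7-ary code of length 12 with d ≥ 7 can have 386488 codewords.


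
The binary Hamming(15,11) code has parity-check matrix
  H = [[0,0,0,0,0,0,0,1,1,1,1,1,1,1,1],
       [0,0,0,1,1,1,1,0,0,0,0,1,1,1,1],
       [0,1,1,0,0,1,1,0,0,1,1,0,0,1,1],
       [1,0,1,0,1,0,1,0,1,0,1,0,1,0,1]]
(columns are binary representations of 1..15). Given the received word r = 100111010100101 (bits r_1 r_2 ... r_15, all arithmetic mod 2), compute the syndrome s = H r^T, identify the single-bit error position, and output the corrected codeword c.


s = (0, 1, 1, 0)^T, error position = 6, corrected codeword c = 100110010100101

Compute s = H r^T mod 2 one row at a time:
  s_1 = 1 + 0 + 1 + 0 + 0 + 1 + 0 + 1 = 4 ≡ 0 (mod 2).
  s_2 = 1 + 1 + 1 + 0 + 0 + 1 + 0 + 1 = 5 ≡ 1 (mod 2).
  s_3 = 0 + 0 + 1 + 0 + 1 + 0 + 0 + 1 = 3 ≡ 1 (mod 2).
  s_4 = 1 + 0 + 1 + 0 + 0 + 0 + 1 + 1 = 4 ≡ 0 (mod 2).
s = (0, 1, 1, 0)^T — this equals column 6 of H (binary 0110), so error is at position 6.
Correct: flip bit 6 of r = 100111010100101 to get c = 100110010100101.


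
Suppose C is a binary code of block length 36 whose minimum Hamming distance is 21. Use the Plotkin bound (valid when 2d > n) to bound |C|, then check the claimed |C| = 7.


Plotkin bound M ≤ 6; given |C| = 7 > bound (violated).

Check applicability: 2d = 42, n = 36.
2d − n = 6 > 0, so Plotkin applies.
Compute d/(2d−n) = 21/6 ≈ 3.5000.
⌊d/(2d−n)⌋ = 3.
Plotkin bound: M ≤ 2·3 = 6.
Given |C| = 7, check: VIOLATED.
This |C| is above the Plotkin bound, so no binary code with n = 36, d = 21 and 7 codewords exists.


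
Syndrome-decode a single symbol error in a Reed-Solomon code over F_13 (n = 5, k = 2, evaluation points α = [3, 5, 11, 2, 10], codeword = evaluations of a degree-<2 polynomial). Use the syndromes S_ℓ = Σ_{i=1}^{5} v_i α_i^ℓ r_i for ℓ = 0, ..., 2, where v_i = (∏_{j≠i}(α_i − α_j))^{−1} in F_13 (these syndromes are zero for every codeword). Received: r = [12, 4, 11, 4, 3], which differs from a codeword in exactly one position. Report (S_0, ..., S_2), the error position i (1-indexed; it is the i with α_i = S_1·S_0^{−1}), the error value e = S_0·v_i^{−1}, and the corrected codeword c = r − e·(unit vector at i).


S = (12, 8, 1), error at position 2, error magnitude e = 2, c = [12, 2, 11, 4, 3].

Step 1: column multipliers v_i = (∏_{j≠i}(α_i − α_j))^{−1} mod 13.
  i = 1 (α = 3): (3−5)(3−11)(3−2)(3−10) = (−2)·(−8)·1·(−7) = −112 ≡ 5, so v_1 = 5^{−1} = 8 (mod 13).
  i = 2 (α = 5): (5−3)(5−11)(5−2)(5−10) = 2·(−6)·3·(−5) = 180 ≡ 11, so v_2 = 11^{−1} = 6 (mod 13).
  i = 3 (α = 11): (11−3)(11−5)(11−2)(11−10) = 8·6·9·1 = 432 ≡ 3, so v_3 = 3^{−1} = 9 (mod 13).
  i = 4 (α = 2): (2−3)(2−5)(2−11)(2−10) = (−1)·(−3)·(−9)·(−8) = 216 ≡ 8, so v_4 = 8^{−1} = 5 (mod 13).
  i = 5 (α = 10): (10−3)(10−5)(10−11)(10−2) = 7·5·(−1)·8 = −280 ≡ 6, so v_5 = 6^{−1} = 11 (mod 13).
  v = [8, 6, 9, 5, 11].
Step 2: syndromes of r = [12, 4, 11, 4, 3] (all sums mod 13).
  S_0 = Σ v_i r_i = 8·12 + 6·4 + 9·11 + 5·4 + 11·3 = 272 ≡ 12.
  S_1 = Σ v_i α_i r_i = 8·3·12 + 6·5·4 + 9·11·11 + 5·2·4 + 11·10·3 = 1867 ≡ 8.
  α_i^2 mod 13 = [9, 12, 4, 4, 9].
  S_2 = Σ v_i α_i^2 r_i = 8·9·12 + 6·12·4 + 9·4·11 + 5·4·4 + 11·9·3 = 1925 ≡ 1.
  S = (12, 8, 1) ≠ 0, so r is not a codeword (an error is present).
Step 3: locate the error. For a single error e at position i, S_ℓ = v_i·e·α_i^ℓ, so α_err = S_1/S_0.
  S_0^{−1} = 12^{−1} = 12 (mod 13), so α_err = 8·12 = 96 ≡ 5 = α_2. Error position i = 2.
  Consistency check: S_2/S_1 = 1·5 = 5 ≡ 5 = α_err ✓ (single-error assumption holds).
Step 4: error magnitude e = S_0/v_2 = S_0·∏_{j≠2}(α_2 − α_j) = 12·11 = 132 ≡ 2 (mod 13).
Step 5: correct position 2: c_2 = r_2 − e = 4 − 2 ≡ 2 (mod 13). Hence c = [12, 2, 11, 4, 3].
  Check: interpolating c through the α_i gives m(x) = 1 + 8·x (degree < 2) with m(α_i) = c_i for every i, so c is indeed a codeword.


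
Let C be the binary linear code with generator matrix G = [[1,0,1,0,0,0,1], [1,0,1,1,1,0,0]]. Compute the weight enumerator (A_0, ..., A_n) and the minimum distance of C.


Weight distribution: A_0 = 1, A_3 = 2, A_4 = 1. Minimum distance d = 3.

Enumerate all 2^2 = 4 messages m ∈ F_2^2.
For each, compute codeword c = mG in F_2^7, then tally its weight.
  m = 00 → c = 0000000, weight = 0.
  m = 10 → c = 1010001, weight = 3.
  m = 01 → c = 1011100, weight = 4.
  m = 11 → c = 0001101, weight = 3.
Tally weights:
  weight 0: 1 codewords.
  weight 3: 2 codewords.
  weight 4: 1 codewords.
Minimum distance d = smallest w > 0 with A_w > 0 = 3.
Sanity: Σ A_w = 4 = 2^2 = 4 ✓.


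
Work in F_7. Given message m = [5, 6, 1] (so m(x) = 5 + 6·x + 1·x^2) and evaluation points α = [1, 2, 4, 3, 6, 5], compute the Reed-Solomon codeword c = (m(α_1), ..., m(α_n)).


c = [5, 0, 3, 4, 0, 4]

Message polynomial: m(x) = 5 + 6·x + 1·x^2 (mod 7).
For each evaluation point α_i, compute m(α_i) mod 7:
  α_1 = 1: Horner steps 1 → 0 → 5, so m(1) = 5.
  α_2 = 2: Horner steps 1 → 1 → 0, so m(2) = 0.
  α_3 = 4: Horner steps 1 → 3 → 3, so m(4) = 3.
  α_4 = 3: Horner steps 1 → 2 → 4, so m(3) = 4.
  α_5 = 6: Horner steps 1 → 5 → 0, so m(6) = 0.
  α_6 = 5: Horner steps 1 → 4 → 4, so m(5) = 4.
Codeword c = [5, 0, 3, 4, 0, 4] ∈ F_7^6.


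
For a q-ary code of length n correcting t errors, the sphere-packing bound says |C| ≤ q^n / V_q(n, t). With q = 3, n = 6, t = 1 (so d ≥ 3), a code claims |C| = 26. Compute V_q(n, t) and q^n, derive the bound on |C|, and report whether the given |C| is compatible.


V_q(n, t) = 13, q^n = 729, Hamming bound = 56, |C| = 26 ≤ bound (satisfied).

Step 1: Compute V_q(n, t) = Σ_{j=0}^1 C(n, j) (q−1)^j.
  j = 0: C(6,0)·(2)^0 = 1·1 = 1.
  j = 1: C(6,1)·(2)^1 = 6·2 = 12.
  V_q(n, t) = 1 + 12 = 13.
Step 2: q^n = 3^6 = 729.
Step 3: Hamming bound ⌊q^n / V_q(n,t)⌋ = ⌊729/13⌋ = 56.
Step 4: Compare |C| = 26 to 56: satisfied.
The claimed |C| lies below the Hamming bound.


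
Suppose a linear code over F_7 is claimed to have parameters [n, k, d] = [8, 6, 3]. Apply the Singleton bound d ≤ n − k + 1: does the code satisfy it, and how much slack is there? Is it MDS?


Singleton RHS = n − k + 1 = 3, slack = 0, bound satisfied, MDS.

Singleton bound: d ≤ n − k + 1.
Here n = 8, k = 6, so n − k + 1 = 3.
Given d = 3, check d ≤ 3: YES.
Slack = (n − k + 1) − d = 0.
The code is MDS (slack = 0).
Description: the claimed parameters are [8, 6, 3]_7; such a code would be MDS (meets Singleton bound).


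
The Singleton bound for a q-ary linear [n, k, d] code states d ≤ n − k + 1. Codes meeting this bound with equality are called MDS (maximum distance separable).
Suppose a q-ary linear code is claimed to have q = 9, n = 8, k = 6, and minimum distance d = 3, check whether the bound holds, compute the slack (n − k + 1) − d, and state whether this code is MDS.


Singleton RHS = n − k + 1 = 3, slack = 0, bound satisfied, MDS.

Singleton bound: d ≤ n − k + 1.
Here n = 8, k = 6, so n − k + 1 = 3.
Given d = 3, check d ≤ 3: YES.
Slack = (n − k + 1) − d = 0.
The code is MDS (slack = 0).
Description: the claimed parameters are [8, 6, 3]_9; such a code would be MDS (meets Singleton bound).


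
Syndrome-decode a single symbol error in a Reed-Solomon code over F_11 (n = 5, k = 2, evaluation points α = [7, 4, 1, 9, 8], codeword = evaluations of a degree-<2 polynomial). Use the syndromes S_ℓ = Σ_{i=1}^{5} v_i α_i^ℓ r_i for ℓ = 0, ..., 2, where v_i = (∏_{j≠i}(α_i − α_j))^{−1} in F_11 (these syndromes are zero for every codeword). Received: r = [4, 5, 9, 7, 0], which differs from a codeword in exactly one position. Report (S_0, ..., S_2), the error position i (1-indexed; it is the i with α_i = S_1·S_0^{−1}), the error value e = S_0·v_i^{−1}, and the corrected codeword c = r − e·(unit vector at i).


S = (2, 2, 2), error at position 3, error magnitude e = 3, c = [4, 5, 6, 7, 0].

Step 1: column multipliers v_i = (∏_{j≠i}(α_i − α_j))^{−1} mod 11.
  i = 1 (α = 7): (7−4)(7−1)(7−9)(7−8) = 3·6·(−2)·(−1) = 36 ≡ 3, so v_1 = 3^{−1} = 4 (mod 11).
  i = 2 (α = 4): (4−7)(4−1)(4−9)(4−8) = (−3)·3·(−5)·(−4) = −180 ≡ 7, so v_2 = 7^{−1} = 8 (mod 11).
  i = 3 (α = 1): (1−7)(1−4)(1−9)(1−8) = (−6)·(−3)·(−8)·(−7) = 1008 ≡ 7, so v_3 = 7^{−1} = 8 (mod 11).
  i = 4 (α = 9): (9−7)(9−4)(9−1)(9−8) = 2·5·8·1 = 80 ≡ 3, so v_4 = 3^{−1} = 4 (mod 11).
  i = 5 (α = 8): (8−7)(8−4)(8−1)(8−9) = 1·4·7·(−1) = −28 ≡ 5, so v_5 = 5^{−1} = 9 (mod 11).
  v = [4, 8, 8, 4, 9].
Step 2: syndromes of r = [4, 5, 9, 7, 0] (all sums mod 11).
  S_0 = Σ v_i r_i = 4·4 + 8·5 + 8·9 + 4·7 + 9·0 = 156 ≡ 2.
  S_1 = Σ v_i α_i r_i = 4·7·4 + 8·4·5 + 8·1·9 + 4·9·7 + 9·8·0 = 596 ≡ 2.
  α_i^2 mod 11 = [5, 5, 1, 4, 9].
  S_2 = Σ v_i α_i^2 r_i = 4·5·4 + 8·5·5 + 8·1·9 + 4·4·7 + 9·9·0 = 464 ≡ 2.
  S = (2, 2, 2) ≠ 0, so r is not a codeword (an error is present).
Step 3: locate the error. For a single error e at position i, S_ℓ = v_i·e·α_i^ℓ, so α_err = S_1/S_0.
  S_0^{−1} = 2^{−1} = 6 (mod 11), so α_err = 2·6 = 12 ≡ 1 = α_3. Error position i = 3.
  Consistency check: S_2/S_1 = 2·6 = 12 ≡ 1 = α_err ✓ (single-error assumption holds).
Step 4: error magnitude e = S_0/v_3 = S_0·∏_{j≠3}(α_3 − α_j) = 2·7 = 14 ≡ 3 (mod 11).
Step 5: correct position 3: c_3 = r_3 − e = 9 − 3 ≡ 6 (mod 11). Hence c = [4, 5, 6, 7, 0].
  Check: interpolating c through the α_i gives m(x) = 10 + 7·x (degree < 2) with m(α_i) = c_i for every i, so c is indeed a codeword.


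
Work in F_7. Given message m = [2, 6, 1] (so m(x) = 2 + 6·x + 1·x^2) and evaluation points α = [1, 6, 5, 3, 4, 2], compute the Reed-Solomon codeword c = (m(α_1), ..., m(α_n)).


c = [2, 4, 1, 1, 0, 4]

Message polynomial: m(x) = 2 + 6·x + 1·x^2 (mod 7).
For each evaluation point α_i, compute m(α_i) mod 7:
  α_1 = 1: Horner steps 1 → 0 → 2, so m(1) = 2.
  α_2 = 6: Horner steps 1 → 5 → 4, so m(6) = 4.
  α_3 = 5: Horner steps 1 → 4 → 1, so m(5) = 1.
  α_4 = 3: Horner steps 1 → 2 → 1, so m(3) = 1.
  α_5 = 4: Horner steps 1 → 3 → 0, so m(4) = 0.
  α_6 = 2: Horner steps 1 → 1 → 4, so m(2) = 4.
Codeword c = [2, 4, 1, 1, 0, 4] ∈ F_7^6.


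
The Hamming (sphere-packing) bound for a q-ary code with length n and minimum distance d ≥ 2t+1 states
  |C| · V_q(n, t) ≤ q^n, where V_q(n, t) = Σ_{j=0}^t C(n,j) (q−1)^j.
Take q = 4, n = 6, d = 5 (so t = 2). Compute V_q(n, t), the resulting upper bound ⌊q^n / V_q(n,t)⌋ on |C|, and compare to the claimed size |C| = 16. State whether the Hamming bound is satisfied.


V_q(n, t) = 154, q^n = 4096, Hamming bound = 26, |C| = 16 ≤ bound (satisfied).

Step 1: Compute V_q(n, t) = Σ_{j=0}^2 C(n, j) (q−1)^j.
  j = 0: C(6,0)·(3)^0 = 1·1 = 1.
  j = 1: C(6,1)·(3)^1 = 6·3 = 18.
  j = 2: C(6,2)·(3)^2 = 15·9 = 135.
  V_q(n, t) = 1 + 18 + 135 = 154.
Step 2: q^n = 4^6 = 4096.
Step 3: Hamming bound ⌊q^n / V_q(n,t)⌋ = ⌊4096/154⌋ = 26.
Step 4: Compare |C| = 16 to 26: satisfied.
The claimed |C| lies below the Hamming bound.


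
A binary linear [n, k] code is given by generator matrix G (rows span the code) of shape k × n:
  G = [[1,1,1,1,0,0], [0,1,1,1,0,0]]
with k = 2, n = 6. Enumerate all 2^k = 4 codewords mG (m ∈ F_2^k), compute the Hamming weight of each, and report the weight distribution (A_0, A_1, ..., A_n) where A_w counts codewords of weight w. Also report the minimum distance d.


Weight distribution: A_0 = 1, A_1 = 1, A_3 = 1, A_4 = 1. Minimum distance d = 1.

Enumerate all 2^2 = 4 messages m ∈ F_2^2.
For each, compute codeword c = mG in F_2^6, then tally its weight.
  m = 00 → c = 000000, weight = 0.
  m = 10 → c = 111100, weight = 4.
  m = 01 → c = 011100, weight = 3.
  m = 11 → c = 100000, weight = 1.
Tally weights:
  weight 0: 1 codewords.
  weight 1: 1 codewords.
  weight 3: 1 codewords.
  weight 4: 1 codewords.
Minimum distance d = smallest w > 0 with A_w > 0 = 1.
Sanity: Σ A_w = 4 = 2^2 = 4 ✓.


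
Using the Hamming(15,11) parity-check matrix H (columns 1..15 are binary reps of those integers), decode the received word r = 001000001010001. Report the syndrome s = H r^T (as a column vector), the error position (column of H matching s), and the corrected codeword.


s = (1, 1, 1, 0)^T, error position = 14, corrected codeword c = 001000001010011

Compute s = H r^T mod 2 one row at a time:
  s_1 = 0 + 1 + 0 + 1 + 0 + 0 + 0 + 1 = 3 ≡ 1 (mod 2).
  s_2 = 0 + 0 + 0 + 0 + 0 + 0 + 0 + 1 = 1 ≡ 1 (mod 2).
  s_3 = 0 + 1 + 0 + 0 + 0 + 1 + 0 + 1 = 3 ≡ 1 (mod 2).
  s_4 = 0 + 1 + 0 + 0 + 1 + 1 + 0 + 1 = 4 ≡ 0 (mod 2).
s = (1, 1, 1, 0)^T — this equals column 14 of H (binary 1110), so error is at position 14.
Correct: flip bit 14 of r = 001000001010001 to get c = 001000001010011.


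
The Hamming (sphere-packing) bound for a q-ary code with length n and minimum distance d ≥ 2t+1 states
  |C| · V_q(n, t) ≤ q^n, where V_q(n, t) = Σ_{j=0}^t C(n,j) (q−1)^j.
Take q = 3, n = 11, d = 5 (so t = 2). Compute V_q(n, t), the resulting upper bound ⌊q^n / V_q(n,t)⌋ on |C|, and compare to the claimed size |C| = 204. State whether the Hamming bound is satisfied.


V_q(n, t) = 243, q^n = 177147, Hamming bound = 729, |C| = 204 ≤ bound (satisfied).

Step 1: Compute V_q(n, t) = Σ_{j=0}^2 C(n, j) (q−1)^j.
  j = 0: C(11,0)·(2)^0 = 1·1 = 1.
  j = 1: C(11,1)·(2)^1 = 11·2 = 22.
  j = 2: C(11,2)·(2)^2 = 55·4 = 220.
  V_q(n, t) = 1 + 22 + 220 = 243.
Step 2: q^n = 3^11 = 177147.
Step 3: Hamming bound ⌊q^n / V_q(n,t)⌋ = ⌊177147/243⌋ = 729.
Step 4: Compare |C| = 204 to 729: satisfied.
The claimed |C| lies below the Hamming bound.


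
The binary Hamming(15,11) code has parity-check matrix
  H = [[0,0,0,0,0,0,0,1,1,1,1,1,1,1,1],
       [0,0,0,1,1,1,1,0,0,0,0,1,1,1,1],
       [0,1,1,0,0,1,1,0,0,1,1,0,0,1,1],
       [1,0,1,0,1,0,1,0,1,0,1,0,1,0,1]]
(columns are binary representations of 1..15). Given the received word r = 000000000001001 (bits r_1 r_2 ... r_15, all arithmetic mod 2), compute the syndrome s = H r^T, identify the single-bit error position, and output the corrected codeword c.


s = (0, 0, 1, 1)^T, error position = 3, corrected codeword c = 001000000001001

Compute s = H r^T mod 2 one row at a time:
  s_1 = 0 + 0 + 0 + 0 + 1 + 0 + 0 + 1 = 2 ≡ 0 (mod 2).
  s_2 = 0 + 0 + 0 + 0 + 1 + 0 + 0 + 1 = 2 ≡ 0 (mod 2).
  s_3 = 0 + 0 + 0 + 0 + 0 + 0 + 0 + 1 = 1 ≡ 1 (mod 2).
  s_4 = 0 + 0 + 0 + 0 + 0 + 0 + 0 + 1 = 1 ≡ 1 (mod 2).
s = (0, 0, 1, 1)^T — this equals column 3 of H (binary 0011), so error is at position 3.
Correct: flip bit 3 of r = 000000000001001 to get c = 001000000001001.


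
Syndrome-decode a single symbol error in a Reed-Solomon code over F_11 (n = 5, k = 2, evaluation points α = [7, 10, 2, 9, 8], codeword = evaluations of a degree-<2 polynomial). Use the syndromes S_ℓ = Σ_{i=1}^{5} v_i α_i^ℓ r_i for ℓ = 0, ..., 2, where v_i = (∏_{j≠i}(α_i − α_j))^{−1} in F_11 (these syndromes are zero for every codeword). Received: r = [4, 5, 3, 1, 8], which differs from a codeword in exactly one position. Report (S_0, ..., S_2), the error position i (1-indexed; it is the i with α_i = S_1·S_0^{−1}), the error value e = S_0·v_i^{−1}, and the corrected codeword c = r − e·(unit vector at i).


S = (1, 2, 4), error at position 3, error magnitude e = 8, c = [4, 5, 6, 1, 8].

Step 1: column multipliers v_i = (∏_{j≠i}(α_i − α_j))^{−1} mod 11.
  i = 1 (α = 7): (7−10)(7−2)(7−9)(7−8) = (−3)·5·(−2)·(−1) = −30 ≡ 3, so v_1 = 3^{−1} = 4 (mod 11).
  i = 2 (α = 10): (10−7)(10−2)(10−9)(10−8) = 3·8·1·2 = 48 ≡ 4, so v_2 = 4^{−1} = 3 (mod 11).
  i = 3 (α = 2): (2−7)(2−10)(2−9)(2−8) = (−5)·(−8)·(−7)·(−6) = 1680 ≡ 8, so v_3 = 8^{−1} = 7 (mod 11).
  i = 4 (α = 9): (9−7)(9−10)(9−2)(9−8) = 2·(−1)·7·1 = −14 ≡ 8, so v_4 = 8^{−1} = 7 (mod 11).
  i = 5 (α = 8): (8−7)(8−10)(8−2)(8−9) = 1·(−2)·6·(−1) = 12 ≡ 1, so v_5 = 1^{−1} = 1 (mod 11).
  v = [4, 3, 7, 7, 1].
Step 2: syndromes of r = [4, 5, 3, 1, 8] (all sums mod 11).
  S_0 = Σ v_i r_i = 4·4 + 3·5 + 7·3 + 7·1 + 1·8 = 67 ≡ 1.
  S_1 = Σ v_i α_i r_i = 4·7·4 + 3·10·5 + 7·2·3 + 7·9·1 + 1·8·8 = 431 ≡ 2.
  α_i^2 mod 11 = [5, 1, 4, 4, 9].
  S_2 = Σ v_i α_i^2 r_i = 4·5·4 + 3·1·5 + 7·4·3 + 7·4·1 + 1·9·8 = 279 ≡ 4.
  S = (1, 2, 4) ≠ 0, so r is not a codeword (an error is present).
Step 3: locate the error. For a single error e at position i, S_ℓ = v_i·e·α_i^ℓ, so α_err = S_1/S_0.
  S_0^{−1} = 1^{−1} = 1 (mod 11), so α_err = 2·1 = 2 ≡ 2 = α_3. Error position i = 3.
  Consistency check: S_2/S_1 = 4·6 = 24 ≡ 2 = α_err ✓ (single-error assumption holds).
Step 4: error magnitude e = S_0/v_3 = S_0·∏_{j≠3}(α_3 − α_j) = 1·8 = 8 ≡ 8 (mod 11).
Step 5: correct position 3: c_3 = r_3 − e = 3 − 8 ≡ 6 (mod 11). Hence c = [4, 5, 6, 1, 8].
  Check: interpolating c through the α_i gives m(x) = 9 + 4·x (degree < 2) with m(α_i) = c_i for every i, so c is indeed a codeword.


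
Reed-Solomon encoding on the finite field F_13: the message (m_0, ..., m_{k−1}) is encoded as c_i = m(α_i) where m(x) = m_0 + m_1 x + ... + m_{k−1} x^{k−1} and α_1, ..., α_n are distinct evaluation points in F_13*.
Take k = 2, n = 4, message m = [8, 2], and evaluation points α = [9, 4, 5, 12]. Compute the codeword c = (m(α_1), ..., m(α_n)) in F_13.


c = [0, 3, 5, 6]

Message polynomial: m(x) = 8 + 2·x (mod 13).
For each evaluation point α_i, compute m(α_i) mod 13:
  α_1 = 9: Horner steps 2 → 0, so m(9) = 0.
  α_2 = 4: Horner steps 2 → 3, so m(4) = 3.
  α_3 = 5: Horner steps 2 → 5, so m(5) = 5.
  α_4 = 12: Horner steps 2 → 6, so m(12) = 6.
Codeword c = [0, 3, 5, 6] ∈ F_13^4.


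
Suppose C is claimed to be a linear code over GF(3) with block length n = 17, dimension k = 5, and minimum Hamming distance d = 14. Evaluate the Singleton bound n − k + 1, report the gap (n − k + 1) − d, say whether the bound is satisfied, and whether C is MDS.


Singleton RHS = n − k + 1 = 13, slack = -1, bound violated (no such code; not MDS).

Singleton bound: d ≤ n − k + 1.
Here n = 17, k = 5, so n − k + 1 = 13.
Given d = 14, check d ≤ 13: NO.
Slack = (n − k + 1) − d = -1.
The slack is negative: d = 14 exceeds n − k + 1 = 13 by 1, so the Singleton bound is violated and no linear [17, 5, 14]_3 code can exist. In particular it is not MDS (MDS requires d = n − k + 1 exactly).
Description: the claimed parameters are [17, 5, 14]_3; such a code would be impossible (violates the Singleton bound).


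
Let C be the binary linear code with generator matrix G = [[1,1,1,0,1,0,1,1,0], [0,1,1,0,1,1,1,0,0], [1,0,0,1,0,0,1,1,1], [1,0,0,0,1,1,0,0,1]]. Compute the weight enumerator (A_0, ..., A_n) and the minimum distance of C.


Weight distribution: A_0 = 1, A_3 = 2, A_4 = 4, A_5 = 6, A_6 = 2, A_8 = 1. Minimum distance d = 3.

Enumerate all 2^4 = 16 messages m ∈ F_2^4.
For each, compute codeword c = mG in F_2^9, then tally its weight.
  m = 0000 → c = 000000000, weight = 0.
  m = 1000 → c = 111010110, weight = 6.
  m = 0100 → c = 011011100, weight = 5.
  m = 1100 → c = 100001010, weight = 3.
  m = 0010 → c = 100100111, weight = 5.
  m = 1010 → c = 011110001, weight = 5.
  m = 0110 → c = 111111011, weight = 8.
  m = 1110 → c = 000101101, weight = 4.
  m = 0001 → c = 100011001, weight = 4.
  m = 1001 → c = 011001111, weight = 6.
  m = 0101 → c = 111000101, weight = 5.
  m = 1101 → c = 000010011, weight = 3.
  m = 0011 → c = 000111110, weight = 5.
  m = 1011 → c = 111101000, weight = 5.
  m = 0111 → c = 011100010, weight = 4.
  m = 1111 → c = 100110100, weight = 4.
Tally weights:
  weight 0: 1 codewords.
  weight 3: 2 codewords.
  weight 4: 4 codewords.
  weight 5: 6 codewords.
  weight 6: 2 codewords.
  weight 8: 1 codewords.
Minimum distance d = smallest w > 0 with A_w > 0 = 3.
Sanity: Σ A_w = 16 = 2^4 = 16 ✓.


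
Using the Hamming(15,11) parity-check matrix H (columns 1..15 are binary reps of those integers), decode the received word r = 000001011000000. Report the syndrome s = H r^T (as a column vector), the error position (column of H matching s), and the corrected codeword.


s = (0, 1, 1, 1)^T, error position = 7, corrected codeword c = 000001111000000

Compute s = H r^T mod 2 one row at a time:
  s_1 = 1 + 1 + 0 + 0 + 0 + 0 + 0 + 0 = 2 ≡ 0 (mod 2).
  s_2 = 0 + 0 + 1 + 0 + 0 + 0 + 0 + 0 = 1 ≡ 1 (mod 2).
  s_3 = 0 + 0 + 1 + 0 + 0 + 0 + 0 + 0 = 1 ≡ 1 (mod 2).
  s_4 = 0 + 0 + 0 + 0 + 1 + 0 + 0 + 0 = 1 ≡ 1 (mod 2).
s = (0, 1, 1, 1)^T — this equals column 7 of H (binary 0111), so error is at position 7.
Correct: flip bit 7 of r = 000001011000000 to get c = 000001111000000.


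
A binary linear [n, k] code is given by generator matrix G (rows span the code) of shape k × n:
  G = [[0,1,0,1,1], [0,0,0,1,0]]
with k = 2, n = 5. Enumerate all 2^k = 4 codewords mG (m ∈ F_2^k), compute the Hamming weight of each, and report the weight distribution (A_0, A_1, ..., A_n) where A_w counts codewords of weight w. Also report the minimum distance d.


Weight distribution: A_0 = 1, A_1 = 1, A_2 = 1, A_3 = 1. Minimum distance d = 1.

Enumerate all 2^2 = 4 messages m ∈ F_2^2.
For each, compute codeword c = mG in F_2^5, then tally its weight.
  m = 00 → c = 00000, weight = 0.
  m = 10 → c = 01011, weight = 3.
  m = 01 → c = 00010, weight = 1.
  m = 11 → c = 01001, weight = 2.
Tally weights:
  weight 0: 1 codewords.
  weight 1: 1 codewords.
  weight 2: 1 codewords.
  weight 3: 1 codewords.
Minimum distance d = smallest w > 0 with A_w > 0 = 1.
Sanity: Σ A_w = 4 = 2^2 = 4 ✓.


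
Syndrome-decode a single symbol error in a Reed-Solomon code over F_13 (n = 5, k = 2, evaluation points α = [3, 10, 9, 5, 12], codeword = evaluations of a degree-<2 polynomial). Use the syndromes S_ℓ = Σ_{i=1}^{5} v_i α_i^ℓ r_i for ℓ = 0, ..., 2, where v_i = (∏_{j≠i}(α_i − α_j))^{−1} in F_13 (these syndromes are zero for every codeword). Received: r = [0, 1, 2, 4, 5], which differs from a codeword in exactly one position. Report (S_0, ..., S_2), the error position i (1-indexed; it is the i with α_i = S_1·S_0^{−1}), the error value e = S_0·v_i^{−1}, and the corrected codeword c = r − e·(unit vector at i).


S = (6, 2, 5), error at position 3, error magnitude e = 3, c = [0, 1, 12, 4, 5].

Step 1: column multipliers v_i = (∏_{j≠i}(α_i − α_j))^{−1} mod 13.
  i = 1 (α = 3): (3−10)(3−9)(3−5)(3−12) = (−7)·(−6)·(−2)·(−9) = 756 ≡ 2, so v_1 = 2^{−1} = 7 (mod 13).
  i = 2 (α = 10): (10−3)(10−9)(10−5)(10−12) = 7·1·5·(−2) = −70 ≡ 8, so v_2 = 8^{−1} = 5 (mod 13).
  i = 3 (α = 9): (9−3)(9−10)(9−5)(9−12) = 6·(−1)·4·(−3) = 72 ≡ 7, so v_3 = 7^{−1} = 2 (mod 13).
  i = 4 (α = 5): (5−3)(5−10)(5−9)(5−12) = 2·(−5)·(−4)·(−7) = −280 ≡ 6, so v_4 = 6^{−1} = 11 (mod 13).
  i = 5 (α = 12): (12−3)(12−10)(12−9)(12−5) = 9·2·3·7 = 378 ≡ 1, so v_5 = 1^{−1} = 1 (mod 13).
  v = [7, 5, 2, 11, 1].
Step 2: syndromes of r = [0, 1, 2, 4, 5] (all sums mod 13).
  S_0 = Σ v_i r_i = 7·0 + 5·1 + 2·2 + 11·4 + 1·5 = 58 ≡ 6.
  S_1 = Σ v_i α_i r_i = 7·3·0 + 5·10·1 + 2·9·2 + 11·5·4 + 1·12·5 = 366 ≡ 2.
  α_i^2 mod 13 = [9, 9, 3, 12, 1].
  S_2 = Σ v_i α_i^2 r_i = 7·9·0 + 5·9·1 + 2·3·2 + 11·12·4 + 1·1·5 = 590 ≡ 5.
  S = (6, 2, 5) ≠ 0, so r is not a codeword (an error is present).
Step 3: locate the error. For a single error e at position i, S_ℓ = v_i·e·α_i^ℓ, so α_err = S_1/S_0.
  S_0^{−1} = 6^{−1} = 11 (mod 13), so α_err = 2·11 = 22 ≡ 9 = α_3. Error position i = 3.
  Consistency check: S_2/S_1 = 5·7 = 35 ≡ 9 = α_err ✓ (single-error assumption holds).
Step 4: error magnitude e = S_0/v_3 = S_0·∏_{j≠3}(α_3 − α_j) = 6·7 = 42 ≡ 3 (mod 13).
Step 5: correct position 3: c_3 = r_3 − e = 2 − 3 ≡ 12 (mod 13). Hence c = [0, 1, 12, 4, 5].
  Check: interpolating c through the α_i gives m(x) = 7 + 2·x (degree < 2) with m(α_i) = c_i for every i, so c is indeed a codeword.


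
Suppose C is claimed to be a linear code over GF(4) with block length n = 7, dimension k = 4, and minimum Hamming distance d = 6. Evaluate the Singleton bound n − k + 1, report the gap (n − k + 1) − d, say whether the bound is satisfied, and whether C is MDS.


Singleton RHS = n − k + 1 = 4, slack = -2, bound violated (no such code; not MDS).

Singleton bound: d ≤ n − k + 1.
Here n = 7, k = 4, so n − k + 1 = 4.
Given d = 6, check d ≤ 4: NO.
Slack = (n − k + 1) − d = -2.
The slack is negative: d = 6 exceeds n − k + 1 = 4 by 2, so the Singleton bound is violated and no linear [7, 4, 6]_4 code can exist. In particular it is not MDS (MDS requires d = n − k + 1 exactly).
Description: the claimed parameters are [7, 4, 6]_4; such a code would be impossible (violates the Singleton bound).


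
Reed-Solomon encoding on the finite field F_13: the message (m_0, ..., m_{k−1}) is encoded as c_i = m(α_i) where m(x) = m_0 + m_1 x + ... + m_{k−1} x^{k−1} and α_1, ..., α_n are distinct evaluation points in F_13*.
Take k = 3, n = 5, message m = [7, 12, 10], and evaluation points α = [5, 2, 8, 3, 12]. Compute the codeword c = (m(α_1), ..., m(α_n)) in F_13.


c = [5, 6, 2, 3, 5]

Message polynomial: m(x) = 7 + 12·x + 10·x^2 (mod 13).
For each evaluation point α_i, compute m(α_i) mod 13:
  α_1 = 5: Horner steps 10 → 10 → 5, so m(5) = 5.
  α_2 = 2: Horner steps 10 → 6 → 6, so m(2) = 6.
  α_3 = 8: Horner steps 10 → 1 → 2, so m(8) = 2.
  α_4 = 3: Horner steps 10 → 3 → 3, so m(3) = 3.
  α_5 = 12: Horner steps 10 → 2 → 5, so m(12) = 5.
Codeword c = [5, 6, 2, 3, 5] ∈ F_13^5.


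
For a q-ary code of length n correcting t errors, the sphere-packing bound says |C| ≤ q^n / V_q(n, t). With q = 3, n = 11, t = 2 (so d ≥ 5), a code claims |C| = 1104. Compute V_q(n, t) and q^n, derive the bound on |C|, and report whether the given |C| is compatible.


V_q(n, t) = 243, q^n = 177147, Hamming bound = 729, |C| = 1104 > bound (violated).

Step 1: Compute V_q(n, t) = Σ_{j=0}^2 C(n, j) (q−1)^j.
  j = 0: C(11,0)·(2)^0 = 1·1 = 1.
  j = 1: C(11,1)·(2)^1 = 11·2 = 22.
  j = 2: C(11,2)·(2)^2 = 55·4 = 220.
  V_q(n, t) = 1 + 22 + 220 = 243.
Step 2: q^n = 3^11 = 177147.
Step 3: Hamming bound ⌊q^n / V_q(n,t)⌋ = ⌊177147/243⌋ = 729.
Step 4: Compare |C| = 1104 to 729: violated.
The claimed |C| lies above the Hamming bound, so no 3-ary code of length 11 with d ≥ 5 can have 1104 codewords.


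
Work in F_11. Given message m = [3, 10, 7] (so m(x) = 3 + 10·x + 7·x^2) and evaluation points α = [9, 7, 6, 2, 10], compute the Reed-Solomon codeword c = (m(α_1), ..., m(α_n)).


c = [0, 9, 7, 7, 0]

Message polynomial: m(x) = 3 + 10·x + 7·x^2 (mod 11).
For each evaluation point α_i, compute m(α_i) mod 11:
  α_1 = 9: Horner steps 7 → 7 → 0, so m(9) = 0.
  α_2 = 7: Horner steps 7 → 4 → 9, so m(7) = 9.
  α_3 = 6: Horner steps 7 → 8 → 7, so m(6) = 7.
  α_4 = 2: Horner steps 7 → 2 → 7, so m(2) = 7.
  α_5 = 10: Horner steps 7 → 3 → 0, so m(10) = 0.
Codeword c = [0, 9, 7, 7, 0] ∈ F_11^5.


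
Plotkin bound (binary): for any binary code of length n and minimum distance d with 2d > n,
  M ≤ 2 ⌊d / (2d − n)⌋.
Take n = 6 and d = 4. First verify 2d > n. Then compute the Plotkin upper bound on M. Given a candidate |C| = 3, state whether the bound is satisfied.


Plotkin bound M ≤ 4; given |C| = 3 ≤ bound (satisfied).

Check applicability: 2d = 8, n = 6.
2d − n = 2 > 0, so Plotkin applies.
Compute d/(2d−n) = 4/2 ≈ 2.0000.
⌊d/(2d−n)⌋ = 2.
Plotkin bound: M ≤ 2·2 = 4.
Given |C| = 3, check: satisfied.
This |C| is below the Plotkin bound.


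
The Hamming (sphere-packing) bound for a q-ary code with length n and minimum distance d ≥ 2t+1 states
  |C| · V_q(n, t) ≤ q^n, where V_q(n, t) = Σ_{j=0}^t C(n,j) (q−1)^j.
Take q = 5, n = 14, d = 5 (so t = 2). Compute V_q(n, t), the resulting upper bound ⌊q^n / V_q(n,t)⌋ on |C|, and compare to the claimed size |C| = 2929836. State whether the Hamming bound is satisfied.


V_q(n, t) = 1513, q^n = 6103515625, Hamming bound = 4034048, |C| = 2929836 ≤ bound (satisfied).

Step 1: Compute V_q(n, t) = Σ_{j=0}^2 C(n, j) (q−1)^j.
  j = 0: C(14,0)·(4)^0 = 1·1 = 1.
  j = 1: C(14,1)·(4)^1 = 14·4 = 56.
  j = 2: C(14,2)·(4)^2 = 91·16 = 1456.
  V_q(n, t) = 1 + 56 + 1456 = 1513.
Step 2: q^n = 5^14 = 6103515625.
Step 3: Hamming bound ⌊q^n / V_q(n,t)⌋ = ⌊6103515625/1513⌋ = 4034048.
Step 4: Compare |C| = 2929836 to 4034048: satisfied.
The claimed |C| lies below the Hamming bound.


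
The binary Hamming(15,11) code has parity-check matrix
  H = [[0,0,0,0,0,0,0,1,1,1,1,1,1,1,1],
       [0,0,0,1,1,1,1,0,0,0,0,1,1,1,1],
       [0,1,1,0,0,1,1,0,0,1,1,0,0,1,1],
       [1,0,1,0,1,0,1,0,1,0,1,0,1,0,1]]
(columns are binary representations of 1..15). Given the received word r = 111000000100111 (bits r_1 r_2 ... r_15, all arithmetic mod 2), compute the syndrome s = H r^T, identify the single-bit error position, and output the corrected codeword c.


s = (0, 1, 1, 0)^T, error position = 6, corrected codeword c = 111001000100111

Compute s = H r^T mod 2 one row at a time:
  s_1 = 0 + 0 + 1 + 0 + 0 + 1 + 1 + 1 = 4 ≡ 0 (mod 2).
  s_2 = 0 + 0 + 0 + 0 + 0 + 1 + 1 + 1 = 3 ≡ 1 (mod 2).
  s_3 = 1 + 1 + 0 + 0 + 1 + 0 + 1 + 1 = 5 ≡ 1 (mod 2).
  s_4 = 1 + 1 + 0 + 0 + 0 + 0 + 1 + 1 = 4 ≡ 0 (mod 2).
s = (0, 1, 1, 0)^T — this equals column 6 of H (binary 0110), so error is at position 6.
Correct: flip bit 6 of r = 111000000100111 to get c = 111001000100111.


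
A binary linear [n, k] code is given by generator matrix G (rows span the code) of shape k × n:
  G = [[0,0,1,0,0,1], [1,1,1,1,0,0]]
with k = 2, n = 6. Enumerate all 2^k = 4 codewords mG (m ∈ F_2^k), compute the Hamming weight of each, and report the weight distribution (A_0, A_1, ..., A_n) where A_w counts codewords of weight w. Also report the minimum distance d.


Weight distribution: A_0 = 1, A_2 = 1, A_4 = 2. Minimum distance d = 2.

Enumerate all 2^2 = 4 messages m ∈ F_2^2.
For each, compute codeword c = mG in F_2^6, then tally its weight.
  m = 00 → c = 000000, weight = 0.
  m = 10 → c = 001001, weight = 2.
  m = 01 → c = 111100, weight = 4.
  m = 11 → c = 110101, weight = 4.
Tally weights:
  weight 0: 1 codewords.
  weight 2: 1 codewords.
  weight 4: 2 codewords.
Minimum distance d = smallest w > 0 with A_w > 0 = 2.
Sanity: Σ A_w = 4 = 2^2 = 4 ✓.


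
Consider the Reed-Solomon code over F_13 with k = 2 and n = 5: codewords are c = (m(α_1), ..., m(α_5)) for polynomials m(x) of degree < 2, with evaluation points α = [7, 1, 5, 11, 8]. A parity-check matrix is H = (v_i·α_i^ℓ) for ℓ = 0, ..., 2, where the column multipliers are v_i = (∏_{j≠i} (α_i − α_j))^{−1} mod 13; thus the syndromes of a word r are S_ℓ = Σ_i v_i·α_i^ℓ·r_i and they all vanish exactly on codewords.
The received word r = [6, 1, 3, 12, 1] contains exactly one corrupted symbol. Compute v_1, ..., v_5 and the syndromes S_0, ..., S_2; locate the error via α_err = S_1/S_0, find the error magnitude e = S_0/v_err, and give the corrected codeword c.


S = (10, 10, 10), error at position 2, error magnitude e = 4, c = [6, 10, 3, 12, 1].

Step 1: column multipliers v_i = (∏_{j≠i}(α_i − α_j))^{−1} mod 13.
  i = 1 (α = 7): (7−1)(7−5)(7−11)(7−8) = 6·2·(−4)·(−1) = 48 ≡ 9, so v_1 = 9^{−1} = 3 (mod 13).
  i = 2 (α = 1): (1−7)(1−5)(1−11)(1−8) = (−6)·(−4)·(−10)·(−7) = 1680 ≡ 3, so v_2 = 3^{−1} = 9 (mod 13).
  i = 3 (α = 5): (5−7)(5−1)(5−11)(5−8) = (−2)·4·(−6)·(−3) = −144 ≡ 12, so v_3 = 12^{−1} = 12 (mod 13).
  i = 4 (α = 11): (11−7)(11−1)(11−5)(11−8) = 4·10·6·3 = 720 ≡ 5, so v_4 = 5^{−1} = 8 (mod 13).
  i = 5 (α = 8): (8−7)(8−1)(8−5)(8−11) = 1·7·3·(−3) = −63 ≡ 2, so v_5 = 2^{−1} = 7 (mod 13).
  v = [3, 9, 12, 8, 7].
Step 2: syndromes of r = [6, 1, 3, 12, 1] (all sums mod 13).
  S_0 = Σ v_i r_i = 3·6 + 9·1 + 12·3 + 8·12 + 7·1 = 166 ≡ 10.
  S_1 = Σ v_i α_i r_i = 3·7·6 + 9·1·1 + 12·5·3 + 8·11·12 + 7·8·1 = 1427 ≡ 10.
  α_i^2 mod 13 = [10, 1, 12, 4, 12].
  S_2 = Σ v_i α_i^2 r_i = 3·10·6 + 9·1·1 + 12·12·3 + 8·4·12 + 7·12·1 = 1089 ≡ 10.
  S = (10, 10, 10) ≠ 0, so r is not a codeword (an error is present).
Step 3: locate the error. For a single error e at position i, S_ℓ = v_i·e·α_i^ℓ, so α_err = S_1/S_0.
  S_0^{−1} = 10^{−1} = 4 (mod 13), so α_err = 10·4 = 40 ≡ 1 = α_2. Error position i = 2.
  Consistency check: S_2/S_1 = 10·4 = 40 ≡ 1 = α_err ✓ (single-error assumption holds).
Step 4: error magnitude e = S_0/v_2 = S_0·∏_{j≠2}(α_2 − α_j) = 10·3 = 30 ≡ 4 (mod 13).
Step 5: correct position 2: c_2 = r_2 − e = 1 − 4 ≡ 10 (mod 13). Hence c = [6, 10, 3, 12, 1].
  Check: interpolating c through the α_i gives m(x) = 2 + 8·x (degree < 2) with m(α_i) = c_i for every i, so c is indeed a codeword.


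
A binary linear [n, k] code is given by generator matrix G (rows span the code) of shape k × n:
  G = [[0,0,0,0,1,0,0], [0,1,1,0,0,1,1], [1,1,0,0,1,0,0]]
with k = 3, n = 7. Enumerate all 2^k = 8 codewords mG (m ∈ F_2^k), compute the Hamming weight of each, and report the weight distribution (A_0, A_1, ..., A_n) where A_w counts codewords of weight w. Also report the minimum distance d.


Weight distribution: A_0 = 1, A_1 = 1, A_2 = 1, A_3 = 1, A_4 = 2, A_5 = 2. Minimum distance d = 1.

Enumerate all 2^3 = 8 messages m ∈ F_2^3.
For each, compute codeword c = mG in F_2^7, then tally its weight.
  m = 000 → c = 0000000, weight = 0.
  m = 100 → c = 0000100, weight = 1.
  m = 010 → c = 0110011, weight = 4.
  m = 110 → c = 0110111, weight = 5.
  m = 001 → c = 1100100, weight = 3.
  m = 101 → c = 1100000, weight = 2.
  m = 011 → c = 1010111, weight = 5.
  m = 111 → c = 1010011, weight = 4.
Tally weights:
  weight 0: 1 codewords.
  weight 1: 1 codewords.
  weight 2: 1 codewords.
  weight 3: 1 codewords.
  weight 4: 2 codewords.
  weight 5: 2 codewords.
Minimum distance d = smallest w > 0 with A_w > 0 = 1.
Sanity: Σ A_w = 8 = 2^3 = 8 ✓.
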